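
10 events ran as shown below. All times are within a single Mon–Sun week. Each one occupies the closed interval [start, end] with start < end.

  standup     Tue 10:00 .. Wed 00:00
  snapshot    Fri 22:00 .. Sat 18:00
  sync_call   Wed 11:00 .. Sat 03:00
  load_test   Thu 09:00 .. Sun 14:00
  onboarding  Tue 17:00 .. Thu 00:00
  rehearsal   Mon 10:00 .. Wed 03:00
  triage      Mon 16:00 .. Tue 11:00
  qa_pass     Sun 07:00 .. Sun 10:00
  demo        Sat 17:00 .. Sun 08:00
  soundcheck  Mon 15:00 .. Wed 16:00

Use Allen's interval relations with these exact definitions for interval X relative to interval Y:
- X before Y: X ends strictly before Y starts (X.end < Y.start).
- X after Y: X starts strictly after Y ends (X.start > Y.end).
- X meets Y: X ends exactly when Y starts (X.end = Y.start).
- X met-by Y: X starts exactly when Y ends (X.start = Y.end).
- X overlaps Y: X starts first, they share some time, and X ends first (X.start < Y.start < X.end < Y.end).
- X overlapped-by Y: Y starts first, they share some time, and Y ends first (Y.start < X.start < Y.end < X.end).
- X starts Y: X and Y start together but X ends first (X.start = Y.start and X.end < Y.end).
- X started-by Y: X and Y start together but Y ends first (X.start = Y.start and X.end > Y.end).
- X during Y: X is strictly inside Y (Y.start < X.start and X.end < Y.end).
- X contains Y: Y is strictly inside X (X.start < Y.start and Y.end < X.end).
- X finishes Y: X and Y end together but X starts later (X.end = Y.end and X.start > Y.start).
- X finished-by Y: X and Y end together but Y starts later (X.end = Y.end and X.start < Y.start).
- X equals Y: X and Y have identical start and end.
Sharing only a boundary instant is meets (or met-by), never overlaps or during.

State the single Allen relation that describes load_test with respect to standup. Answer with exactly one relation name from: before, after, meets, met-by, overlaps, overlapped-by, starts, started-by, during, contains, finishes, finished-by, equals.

after

load_test = [Thu 09:00, Sun 14:00]; standup = [Tue 10:00, Wed 00:00].
Compare endpoints: load_test.start > standup.start, load_test.start > standup.end, load_test.end > standup.start, load_test.end > standup.end.
That pattern is 'after'.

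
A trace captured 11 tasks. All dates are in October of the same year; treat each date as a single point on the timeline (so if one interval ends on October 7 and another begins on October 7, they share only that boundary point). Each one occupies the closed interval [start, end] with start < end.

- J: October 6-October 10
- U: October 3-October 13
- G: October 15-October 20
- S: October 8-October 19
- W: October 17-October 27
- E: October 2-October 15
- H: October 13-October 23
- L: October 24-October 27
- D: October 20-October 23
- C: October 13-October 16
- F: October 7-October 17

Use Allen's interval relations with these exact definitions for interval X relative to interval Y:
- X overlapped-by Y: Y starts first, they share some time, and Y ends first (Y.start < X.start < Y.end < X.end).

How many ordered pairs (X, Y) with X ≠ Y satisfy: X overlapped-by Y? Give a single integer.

Checking all 110 ordered pairs for relation 'overlapped-by'; matching pairs in alphabetical order:
(C, E): C overlapped-by E ✓
(F, E): F overlapped-by E ✓
(F, J): F overlapped-by J ✓
(F, U): F overlapped-by U ✓
(G, C): G overlapped-by C ✓
(G, F): G overlapped-by F ✓
(G, S): G overlapped-by S ✓
(H, E): H overlapped-by E ✓
(H, F): H overlapped-by F ✓
(H, S): H overlapped-by S ✓
(S, E): S overlapped-by E ✓
(S, F): S overlapped-by F ✓
(S, J): S overlapped-by J ✓
(S, U): S overlapped-by U ✓
(W, G): W overlapped-by G ✓
(W, H): W overlapped-by H ✓
(W, S): W overlapped-by S ✓
Count: 17.

17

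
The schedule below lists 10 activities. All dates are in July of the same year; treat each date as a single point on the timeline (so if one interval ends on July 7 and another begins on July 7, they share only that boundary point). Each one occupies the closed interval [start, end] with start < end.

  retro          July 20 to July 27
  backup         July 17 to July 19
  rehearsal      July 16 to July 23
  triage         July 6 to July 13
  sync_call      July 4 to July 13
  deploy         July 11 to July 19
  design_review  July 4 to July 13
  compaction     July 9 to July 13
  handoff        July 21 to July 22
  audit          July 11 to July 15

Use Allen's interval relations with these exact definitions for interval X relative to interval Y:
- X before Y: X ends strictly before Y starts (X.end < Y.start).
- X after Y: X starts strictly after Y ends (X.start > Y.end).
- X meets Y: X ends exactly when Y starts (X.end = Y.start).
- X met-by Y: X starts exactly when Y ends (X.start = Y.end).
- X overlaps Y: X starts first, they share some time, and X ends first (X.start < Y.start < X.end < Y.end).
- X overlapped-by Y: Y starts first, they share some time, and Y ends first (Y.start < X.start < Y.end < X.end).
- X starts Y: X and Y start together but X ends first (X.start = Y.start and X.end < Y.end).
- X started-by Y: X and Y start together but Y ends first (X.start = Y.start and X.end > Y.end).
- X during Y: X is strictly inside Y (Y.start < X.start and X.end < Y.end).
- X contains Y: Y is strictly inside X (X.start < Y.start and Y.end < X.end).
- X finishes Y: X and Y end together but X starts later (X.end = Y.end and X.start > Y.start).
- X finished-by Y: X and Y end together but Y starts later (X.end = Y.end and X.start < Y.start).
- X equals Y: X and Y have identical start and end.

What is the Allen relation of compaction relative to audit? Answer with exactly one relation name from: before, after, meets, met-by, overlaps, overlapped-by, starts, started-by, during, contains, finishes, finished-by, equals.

overlaps

compaction = [July 9, July 13]; audit = [July 11, July 15].
Compare endpoints: compaction.start < audit.start, compaction.start < audit.end, compaction.end > audit.start, compaction.end < audit.end.
That pattern is 'overlaps'.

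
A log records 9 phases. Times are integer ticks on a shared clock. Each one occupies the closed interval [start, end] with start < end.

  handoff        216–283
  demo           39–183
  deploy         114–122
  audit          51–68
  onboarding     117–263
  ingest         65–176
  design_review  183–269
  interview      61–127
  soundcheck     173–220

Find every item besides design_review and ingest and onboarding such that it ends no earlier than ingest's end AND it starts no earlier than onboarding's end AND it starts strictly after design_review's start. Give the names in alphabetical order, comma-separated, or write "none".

Conditions: its end is no earlier than ingest's end (X.end >= 176) AND its start is no earlier than onboarding's end (X.start >= 263) AND its start is strictly after design_review's start (X.start > 183).
audit: end 68 >= 176? ✗; start 51 >= 263? ✗; start 51 > 183? ✗ → no.
demo: end 183 >= 176? ✓; start 39 >= 263? ✗; start 39 > 183? ✗ → no.
deploy: end 122 >= 176? ✗; start 114 >= 263? ✗; start 114 > 183? ✗ → no.
handoff: end 283 >= 176? ✓; start 216 >= 263? ✗; start 216 > 183? ✓ → no.
interview: end 127 >= 176? ✗; start 61 >= 263? ✗; start 61 > 183? ✗ → no.
soundcheck: end 220 >= 176? ✓; start 173 >= 263? ✗; start 173 > 183? ✗ → no.
Result: none.

none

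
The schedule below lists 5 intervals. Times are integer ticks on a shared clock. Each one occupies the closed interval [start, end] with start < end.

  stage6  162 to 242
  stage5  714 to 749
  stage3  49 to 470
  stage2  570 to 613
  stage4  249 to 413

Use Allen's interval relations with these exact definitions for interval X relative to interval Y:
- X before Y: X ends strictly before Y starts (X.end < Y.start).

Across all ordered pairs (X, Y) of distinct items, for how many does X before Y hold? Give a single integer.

Checking all 20 ordered pairs for relation 'before'; matching pairs in alphabetical order:
(stage2, stage5): stage2 before stage5 ✓
(stage3, stage2): stage3 before stage2 ✓
(stage3, stage5): stage3 before stage5 ✓
(stage4, stage2): stage4 before stage2 ✓
(stage4, stage5): stage4 before stage5 ✓
(stage6, stage2): stage6 before stage2 ✓
(stage6, stage4): stage6 before stage4 ✓
(stage6, stage5): stage6 before stage5 ✓
Count: 8.

8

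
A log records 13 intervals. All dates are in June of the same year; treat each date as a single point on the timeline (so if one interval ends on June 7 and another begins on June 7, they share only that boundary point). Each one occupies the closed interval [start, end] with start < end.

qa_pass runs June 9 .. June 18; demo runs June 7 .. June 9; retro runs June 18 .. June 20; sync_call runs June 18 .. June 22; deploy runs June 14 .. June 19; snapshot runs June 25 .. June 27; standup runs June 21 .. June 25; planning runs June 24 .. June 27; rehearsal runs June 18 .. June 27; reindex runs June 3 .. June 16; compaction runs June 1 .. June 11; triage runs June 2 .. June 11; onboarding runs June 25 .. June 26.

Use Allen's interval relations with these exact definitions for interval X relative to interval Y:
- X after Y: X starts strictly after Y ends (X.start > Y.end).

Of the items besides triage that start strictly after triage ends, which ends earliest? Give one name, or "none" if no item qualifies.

deploy

Target triage = [June 2, June 11].
compaction [June 1, June 11] → finished-by → excluded.
demo [June 7, June 9] → during → excluded.
deploy [June 14, June 19] → after → candidate.
onboarding [June 25, June 26] → after → candidate.
planning [June 24, June 27] → after → candidate.
qa_pass [June 9, June 18] → overlapped-by → excluded.
rehearsal [June 18, June 27] → after → candidate.
reindex [June 3, June 16] → overlapped-by → excluded.
retro [June 18, June 20] → after → candidate.
snapshot [June 25, June 27] → after → candidate.
standup [June 21, June 25] → after → candidate.
sync_call [June 18, June 22] → after → candidate.
Among candidates, earliest end is June 19 → deploy.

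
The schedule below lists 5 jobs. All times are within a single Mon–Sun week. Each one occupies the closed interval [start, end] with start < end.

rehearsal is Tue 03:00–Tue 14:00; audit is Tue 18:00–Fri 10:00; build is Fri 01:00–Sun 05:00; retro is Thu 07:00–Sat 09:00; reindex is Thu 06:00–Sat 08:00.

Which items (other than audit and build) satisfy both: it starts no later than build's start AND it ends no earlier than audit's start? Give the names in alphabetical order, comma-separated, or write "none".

reindex, retro

Conditions: its start is no later than build's start (X.start <= Fri 01:00) AND its end is no earlier than audit's start (X.end >= Tue 18:00).
rehearsal: start Tue 03:00 <= Fri 01:00? ✓; end Tue 14:00 >= Tue 18:00? ✗ → no.
reindex: start Thu 06:00 <= Fri 01:00? ✓; end Sat 08:00 >= Tue 18:00? ✓ → yes.
retro: start Thu 07:00 <= Fri 01:00? ✓; end Sat 09:00 >= Tue 18:00? ✓ → yes.
Result: reindex, retro.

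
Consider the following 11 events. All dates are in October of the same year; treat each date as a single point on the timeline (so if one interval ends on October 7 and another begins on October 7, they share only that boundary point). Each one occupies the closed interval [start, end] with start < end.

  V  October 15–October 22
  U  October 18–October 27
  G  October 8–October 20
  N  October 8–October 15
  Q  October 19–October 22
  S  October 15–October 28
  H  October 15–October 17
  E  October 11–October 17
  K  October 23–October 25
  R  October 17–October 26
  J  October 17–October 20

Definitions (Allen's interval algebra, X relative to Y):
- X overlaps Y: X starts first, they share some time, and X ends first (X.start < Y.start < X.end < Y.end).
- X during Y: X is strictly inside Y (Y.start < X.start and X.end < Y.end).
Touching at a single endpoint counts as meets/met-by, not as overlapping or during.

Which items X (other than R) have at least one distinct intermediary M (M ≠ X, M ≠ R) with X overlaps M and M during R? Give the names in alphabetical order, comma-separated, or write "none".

Target R = [October 17, October 26].
Intermediaries M with M during R: K, Q.
Via K — items with X overlaps K: none.
Via Q — items with X overlaps Q: G, J.
Union: G, J.

G, J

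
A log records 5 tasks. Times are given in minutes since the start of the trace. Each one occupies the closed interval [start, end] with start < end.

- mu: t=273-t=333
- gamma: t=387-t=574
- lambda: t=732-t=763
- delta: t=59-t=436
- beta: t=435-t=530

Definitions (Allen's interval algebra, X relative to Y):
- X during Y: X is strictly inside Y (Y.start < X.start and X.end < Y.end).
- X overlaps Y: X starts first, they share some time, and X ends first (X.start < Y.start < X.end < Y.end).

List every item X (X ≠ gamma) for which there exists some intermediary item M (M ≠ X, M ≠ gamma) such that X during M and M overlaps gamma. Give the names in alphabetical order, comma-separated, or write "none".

Target gamma = [t=387, t=574].
Intermediaries M with M overlaps gamma: delta.
Via delta — items with X during delta: mu.
Union: mu.

mu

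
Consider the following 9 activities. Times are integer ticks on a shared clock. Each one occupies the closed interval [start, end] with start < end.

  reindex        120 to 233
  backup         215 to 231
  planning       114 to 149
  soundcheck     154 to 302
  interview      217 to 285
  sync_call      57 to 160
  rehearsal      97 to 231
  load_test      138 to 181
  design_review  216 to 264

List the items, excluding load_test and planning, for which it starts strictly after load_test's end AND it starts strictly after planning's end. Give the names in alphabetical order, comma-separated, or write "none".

Conditions: its start is strictly after load_test's end (X.start > 181) AND its start is strictly after planning's end (X.start > 149).
backup: start 215 > 181? ✓; start 215 > 149? ✓ → yes.
design_review: start 216 > 181? ✓; start 216 > 149? ✓ → yes.
interview: start 217 > 181? ✓; start 217 > 149? ✓ → yes.
rehearsal: start 97 > 181? ✗; start 97 > 149? ✗ → no.
reindex: start 120 > 181? ✗; start 120 > 149? ✗ → no.
soundcheck: start 154 > 181? ✗; start 154 > 149? ✓ → no.
sync_call: start 57 > 181? ✗; start 57 > 149? ✗ → no.
Result: backup, design_review, interview.

backup, design_review, interview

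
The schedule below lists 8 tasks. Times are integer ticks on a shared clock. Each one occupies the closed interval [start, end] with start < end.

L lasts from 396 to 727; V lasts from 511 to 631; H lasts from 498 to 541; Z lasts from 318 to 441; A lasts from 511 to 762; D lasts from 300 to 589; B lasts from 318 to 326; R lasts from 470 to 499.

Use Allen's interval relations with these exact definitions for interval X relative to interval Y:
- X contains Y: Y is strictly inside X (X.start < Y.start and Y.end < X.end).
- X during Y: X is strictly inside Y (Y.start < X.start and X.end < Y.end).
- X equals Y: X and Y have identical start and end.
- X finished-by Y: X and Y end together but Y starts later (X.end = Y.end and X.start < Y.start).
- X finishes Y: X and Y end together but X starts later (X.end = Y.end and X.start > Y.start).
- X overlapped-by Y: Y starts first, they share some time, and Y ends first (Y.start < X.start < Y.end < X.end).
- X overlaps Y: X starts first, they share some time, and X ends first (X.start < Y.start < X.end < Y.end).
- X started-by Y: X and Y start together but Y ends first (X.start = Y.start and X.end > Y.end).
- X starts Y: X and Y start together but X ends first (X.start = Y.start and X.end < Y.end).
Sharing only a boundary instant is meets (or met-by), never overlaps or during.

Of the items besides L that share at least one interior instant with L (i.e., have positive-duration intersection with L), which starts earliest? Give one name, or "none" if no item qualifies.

D

Target L = [396, 727].
A [511, 762] → overlapped-by → candidate.
B [318, 326] → before → excluded.
D [300, 589] → overlaps → candidate.
H [498, 541] → during → candidate.
R [470, 499] → during → candidate.
V [511, 631] → during → candidate.
Z [318, 441] → overlaps → candidate.
Among candidates, earliest start is 300 → D.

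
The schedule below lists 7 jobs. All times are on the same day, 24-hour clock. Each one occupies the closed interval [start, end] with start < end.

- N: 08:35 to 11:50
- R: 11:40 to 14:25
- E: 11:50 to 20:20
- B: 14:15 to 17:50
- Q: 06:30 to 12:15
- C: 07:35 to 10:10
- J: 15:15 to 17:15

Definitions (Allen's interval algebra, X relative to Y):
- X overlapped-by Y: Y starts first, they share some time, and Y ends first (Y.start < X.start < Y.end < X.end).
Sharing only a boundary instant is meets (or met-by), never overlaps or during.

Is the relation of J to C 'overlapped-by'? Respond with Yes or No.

No

J = [15:15, 17:15], C = [07:35, 10:10].
Actual relation of J to C: after.
Asked whether 'overlapped-by' holds → No.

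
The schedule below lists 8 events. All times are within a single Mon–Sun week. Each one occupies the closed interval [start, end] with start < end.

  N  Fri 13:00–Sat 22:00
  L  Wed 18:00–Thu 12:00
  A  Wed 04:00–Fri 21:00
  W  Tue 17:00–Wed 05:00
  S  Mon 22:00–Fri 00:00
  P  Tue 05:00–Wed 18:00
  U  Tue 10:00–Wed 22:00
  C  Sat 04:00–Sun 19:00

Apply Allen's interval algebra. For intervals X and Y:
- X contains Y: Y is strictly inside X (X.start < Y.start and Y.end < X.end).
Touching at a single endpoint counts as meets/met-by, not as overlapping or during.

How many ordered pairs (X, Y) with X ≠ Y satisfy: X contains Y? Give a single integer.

Checking all 56 ordered pairs for relation 'contains'; matching pairs in alphabetical order:
(A, L): A contains L ✓
(P, W): P contains W ✓
(S, L): S contains L ✓
(S, P): S contains P ✓
(S, U): S contains U ✓
(S, W): S contains W ✓
(U, W): U contains W ✓
Count: 7.

7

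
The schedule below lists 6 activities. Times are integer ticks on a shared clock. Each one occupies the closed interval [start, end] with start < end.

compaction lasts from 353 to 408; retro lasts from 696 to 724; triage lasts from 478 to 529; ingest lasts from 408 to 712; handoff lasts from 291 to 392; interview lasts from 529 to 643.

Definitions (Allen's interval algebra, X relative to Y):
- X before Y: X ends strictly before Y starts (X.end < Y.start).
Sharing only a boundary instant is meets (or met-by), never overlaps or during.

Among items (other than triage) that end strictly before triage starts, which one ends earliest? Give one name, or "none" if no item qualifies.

Target triage = [478, 529].
compaction [353, 408] → before → candidate.
handoff [291, 392] → before → candidate.
ingest [408, 712] → contains → excluded.
interview [529, 643] → met-by → excluded.
retro [696, 724] → after → excluded.
Among candidates, earliest end is 392 → handoff.

handoff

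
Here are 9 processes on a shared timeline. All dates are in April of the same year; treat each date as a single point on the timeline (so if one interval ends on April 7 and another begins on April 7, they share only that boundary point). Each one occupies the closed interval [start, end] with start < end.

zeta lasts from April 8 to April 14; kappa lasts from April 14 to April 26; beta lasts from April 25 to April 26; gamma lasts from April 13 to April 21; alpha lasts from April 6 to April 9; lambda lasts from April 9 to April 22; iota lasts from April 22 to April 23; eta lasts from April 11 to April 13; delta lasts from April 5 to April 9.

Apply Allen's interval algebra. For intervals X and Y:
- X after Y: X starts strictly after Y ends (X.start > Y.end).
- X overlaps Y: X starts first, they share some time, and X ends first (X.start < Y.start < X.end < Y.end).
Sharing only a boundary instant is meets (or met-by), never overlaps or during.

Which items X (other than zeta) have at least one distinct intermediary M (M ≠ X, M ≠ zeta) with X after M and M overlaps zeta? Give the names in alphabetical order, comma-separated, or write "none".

beta, eta, gamma, iota, kappa

Target zeta = [April 8, April 14].
Intermediaries M with M overlaps zeta: alpha, delta.
Via alpha — items with X after alpha: beta, eta, gamma, iota, kappa.
Via delta — items with X after delta: beta, eta, gamma, iota, kappa.
Union: beta, eta, gamma, iota, kappa.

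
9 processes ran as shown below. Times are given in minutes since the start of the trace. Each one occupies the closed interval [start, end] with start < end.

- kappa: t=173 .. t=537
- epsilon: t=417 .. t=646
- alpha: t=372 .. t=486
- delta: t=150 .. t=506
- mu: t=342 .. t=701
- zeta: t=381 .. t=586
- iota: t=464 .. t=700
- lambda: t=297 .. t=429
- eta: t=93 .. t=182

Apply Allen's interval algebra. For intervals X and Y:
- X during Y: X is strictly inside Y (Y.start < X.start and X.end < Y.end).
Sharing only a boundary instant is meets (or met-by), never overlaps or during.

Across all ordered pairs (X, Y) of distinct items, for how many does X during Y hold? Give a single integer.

Checking all 72 ordered pairs for relation 'during'; matching pairs in alphabetical order:
(alpha, delta): alpha during delta ✓
(alpha, kappa): alpha during kappa ✓
(alpha, mu): alpha during mu ✓
(epsilon, mu): epsilon during mu ✓
(iota, mu): iota during mu ✓
(lambda, delta): lambda during delta ✓
(lambda, kappa): lambda during kappa ✓
(zeta, mu): zeta during mu ✓
Count: 8.

8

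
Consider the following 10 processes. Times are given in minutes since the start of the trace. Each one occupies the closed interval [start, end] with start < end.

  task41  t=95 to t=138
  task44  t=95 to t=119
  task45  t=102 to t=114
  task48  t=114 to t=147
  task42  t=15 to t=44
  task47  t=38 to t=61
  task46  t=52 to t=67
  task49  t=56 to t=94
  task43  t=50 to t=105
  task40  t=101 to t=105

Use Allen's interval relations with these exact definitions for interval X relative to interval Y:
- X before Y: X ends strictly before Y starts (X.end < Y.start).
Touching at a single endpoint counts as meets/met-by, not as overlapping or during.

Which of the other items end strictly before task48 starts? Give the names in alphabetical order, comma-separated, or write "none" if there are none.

task40, task42, task43, task46, task47, task49

Target task48 = [t=114, t=147].
task40 [t=101, t=105] → before → yes.
task41 [t=95, t=138] → overlaps → no.
task42 [t=15, t=44] → before → yes.
task43 [t=50, t=105] → before → yes.
task44 [t=95, t=119] → overlaps → no.
task45 [t=102, t=114] → meets → no.
task46 [t=52, t=67] → before → yes.
task47 [t=38, t=61] → before → yes.
task49 [t=56, t=94] → before → yes.
Result: task40, task42, task43, task46, task47, task49.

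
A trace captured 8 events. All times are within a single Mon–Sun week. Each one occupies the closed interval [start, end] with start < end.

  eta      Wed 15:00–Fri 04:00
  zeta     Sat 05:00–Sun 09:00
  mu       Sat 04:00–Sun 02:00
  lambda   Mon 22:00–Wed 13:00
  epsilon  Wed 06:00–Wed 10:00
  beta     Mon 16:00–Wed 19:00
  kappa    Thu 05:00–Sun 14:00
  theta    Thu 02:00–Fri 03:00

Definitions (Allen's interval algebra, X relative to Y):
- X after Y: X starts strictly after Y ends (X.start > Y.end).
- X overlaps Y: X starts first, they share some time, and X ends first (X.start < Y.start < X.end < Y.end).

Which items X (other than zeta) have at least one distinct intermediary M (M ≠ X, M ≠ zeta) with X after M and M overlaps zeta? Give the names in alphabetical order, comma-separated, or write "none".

Target zeta = [Sat 05:00, Sun 09:00].
Intermediaries M with M overlaps zeta: mu.
Via mu — items with X after mu: none.
Union: none.

none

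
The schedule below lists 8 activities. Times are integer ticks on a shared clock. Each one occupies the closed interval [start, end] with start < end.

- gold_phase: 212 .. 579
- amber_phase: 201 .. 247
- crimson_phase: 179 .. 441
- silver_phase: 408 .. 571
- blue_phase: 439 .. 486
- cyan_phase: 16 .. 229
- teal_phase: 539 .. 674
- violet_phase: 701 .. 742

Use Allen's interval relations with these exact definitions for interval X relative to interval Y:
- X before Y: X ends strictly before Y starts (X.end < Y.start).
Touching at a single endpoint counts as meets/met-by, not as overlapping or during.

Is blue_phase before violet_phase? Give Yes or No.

blue_phase = [439, 486], violet_phase = [701, 742].
Actual relation of blue_phase to violet_phase: before.
Asked whether 'before' holds → Yes.

Yes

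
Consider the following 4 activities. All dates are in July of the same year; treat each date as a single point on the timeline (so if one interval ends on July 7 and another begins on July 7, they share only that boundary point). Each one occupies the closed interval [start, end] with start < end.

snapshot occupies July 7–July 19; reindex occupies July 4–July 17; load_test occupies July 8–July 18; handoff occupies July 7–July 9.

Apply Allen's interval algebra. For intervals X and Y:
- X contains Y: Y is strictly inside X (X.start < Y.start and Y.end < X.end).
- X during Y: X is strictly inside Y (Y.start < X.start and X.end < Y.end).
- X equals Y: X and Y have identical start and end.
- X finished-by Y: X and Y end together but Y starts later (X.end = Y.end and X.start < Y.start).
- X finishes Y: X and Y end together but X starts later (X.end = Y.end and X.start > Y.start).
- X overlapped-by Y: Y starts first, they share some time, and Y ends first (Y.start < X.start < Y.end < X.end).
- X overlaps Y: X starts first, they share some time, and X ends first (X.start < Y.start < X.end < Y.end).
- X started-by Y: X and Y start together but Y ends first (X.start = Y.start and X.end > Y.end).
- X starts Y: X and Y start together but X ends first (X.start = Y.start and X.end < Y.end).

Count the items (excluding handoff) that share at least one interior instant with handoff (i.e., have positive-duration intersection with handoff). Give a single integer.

3

Target handoff = [July 7, July 9].
load_test [July 8, July 18] → overlapped-by → counts.
reindex [July 4, July 17] → contains → counts.
snapshot [July 7, July 19] → started-by → counts.
Total: 3.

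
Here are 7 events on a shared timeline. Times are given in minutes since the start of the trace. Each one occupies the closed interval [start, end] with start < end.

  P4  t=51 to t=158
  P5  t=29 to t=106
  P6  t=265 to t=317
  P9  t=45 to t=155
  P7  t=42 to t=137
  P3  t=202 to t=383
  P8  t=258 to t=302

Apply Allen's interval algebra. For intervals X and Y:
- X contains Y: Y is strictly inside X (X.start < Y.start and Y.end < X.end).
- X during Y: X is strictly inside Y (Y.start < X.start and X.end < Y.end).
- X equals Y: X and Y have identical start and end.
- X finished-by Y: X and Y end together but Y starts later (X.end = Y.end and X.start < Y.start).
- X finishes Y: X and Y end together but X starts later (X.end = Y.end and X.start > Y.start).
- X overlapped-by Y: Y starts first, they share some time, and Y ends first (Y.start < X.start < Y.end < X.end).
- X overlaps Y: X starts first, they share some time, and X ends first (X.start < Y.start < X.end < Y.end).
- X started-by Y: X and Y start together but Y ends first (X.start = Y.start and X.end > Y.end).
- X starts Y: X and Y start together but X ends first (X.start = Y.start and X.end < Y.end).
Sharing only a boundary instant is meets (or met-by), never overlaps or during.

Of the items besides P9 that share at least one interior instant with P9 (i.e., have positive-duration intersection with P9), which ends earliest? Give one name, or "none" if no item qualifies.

P5

Target P9 = [t=45, t=155].
P3 [t=202, t=383] → after → excluded.
P4 [t=51, t=158] → overlapped-by → candidate.
P5 [t=29, t=106] → overlaps → candidate.
P6 [t=265, t=317] → after → excluded.
P7 [t=42, t=137] → overlaps → candidate.
P8 [t=258, t=302] → after → excluded.
Among candidates, earliest end is t=106 → P5.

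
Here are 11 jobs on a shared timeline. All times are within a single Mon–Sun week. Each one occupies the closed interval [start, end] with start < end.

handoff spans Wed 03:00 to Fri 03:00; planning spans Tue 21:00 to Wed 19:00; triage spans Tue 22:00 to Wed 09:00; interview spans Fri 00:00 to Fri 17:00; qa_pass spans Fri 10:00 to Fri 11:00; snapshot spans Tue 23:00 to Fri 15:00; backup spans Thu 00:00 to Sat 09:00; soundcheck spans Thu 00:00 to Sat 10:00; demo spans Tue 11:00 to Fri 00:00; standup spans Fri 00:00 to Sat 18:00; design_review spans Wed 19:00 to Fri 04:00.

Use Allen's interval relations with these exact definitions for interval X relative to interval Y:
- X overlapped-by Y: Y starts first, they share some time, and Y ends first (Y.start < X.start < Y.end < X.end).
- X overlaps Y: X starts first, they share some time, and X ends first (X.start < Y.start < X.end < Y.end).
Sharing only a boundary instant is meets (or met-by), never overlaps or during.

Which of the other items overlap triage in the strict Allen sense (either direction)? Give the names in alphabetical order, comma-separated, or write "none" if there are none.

Target triage = [Tue 22:00, Wed 09:00].
backup [Thu 00:00, Sat 09:00] → after → no.
demo [Tue 11:00, Fri 00:00] → contains → no.
design_review [Wed 19:00, Fri 04:00] → after → no.
handoff [Wed 03:00, Fri 03:00] → overlapped-by → yes.
interview [Fri 00:00, Fri 17:00] → after → no.
planning [Tue 21:00, Wed 19:00] → contains → no.
qa_pass [Fri 10:00, Fri 11:00] → after → no.
snapshot [Tue 23:00, Fri 15:00] → overlapped-by → yes.
soundcheck [Thu 00:00, Sat 10:00] → after → no.
standup [Fri 00:00, Sat 18:00] → after → no.
Result: handoff, snapshot.

handoff, snapshot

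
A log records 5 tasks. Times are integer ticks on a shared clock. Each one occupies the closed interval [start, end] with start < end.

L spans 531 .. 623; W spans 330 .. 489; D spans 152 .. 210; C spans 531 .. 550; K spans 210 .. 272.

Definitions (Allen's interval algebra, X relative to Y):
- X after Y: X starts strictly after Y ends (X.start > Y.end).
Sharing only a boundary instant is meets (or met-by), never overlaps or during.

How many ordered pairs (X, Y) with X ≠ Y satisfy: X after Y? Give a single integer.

Checking all 20 ordered pairs for relation 'after'; matching pairs in alphabetical order:
(C, D): C after D ✓
(C, K): C after K ✓
(C, W): C after W ✓
(L, D): L after D ✓
(L, K): L after K ✓
(L, W): L after W ✓
(W, D): W after D ✓
(W, K): W after K ✓
Count: 8.

8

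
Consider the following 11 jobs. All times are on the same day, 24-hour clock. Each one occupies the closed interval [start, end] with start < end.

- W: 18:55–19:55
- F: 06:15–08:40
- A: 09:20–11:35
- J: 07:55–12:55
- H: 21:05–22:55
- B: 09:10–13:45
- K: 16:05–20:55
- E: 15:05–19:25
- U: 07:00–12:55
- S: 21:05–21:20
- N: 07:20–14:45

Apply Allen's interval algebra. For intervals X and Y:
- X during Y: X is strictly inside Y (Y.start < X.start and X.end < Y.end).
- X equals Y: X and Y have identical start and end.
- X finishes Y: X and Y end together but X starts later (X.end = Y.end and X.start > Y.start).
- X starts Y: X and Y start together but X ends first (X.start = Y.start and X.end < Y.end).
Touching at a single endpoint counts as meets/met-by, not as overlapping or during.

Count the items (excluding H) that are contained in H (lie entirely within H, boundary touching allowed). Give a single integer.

1

Target H = [21:05, 22:55].
A [09:20, 11:35] → before → no.
B [09:10, 13:45] → before → no.
E [15:05, 19:25] → before → no.
F [06:15, 08:40] → before → no.
J [07:55, 12:55] → before → no.
K [16:05, 20:55] → before → no.
N [07:20, 14:45] → before → no.
S [21:05, 21:20] → starts → counts.
U [07:00, 12:55] → before → no.
W [18:55, 19:55] → before → no.
Total: 1.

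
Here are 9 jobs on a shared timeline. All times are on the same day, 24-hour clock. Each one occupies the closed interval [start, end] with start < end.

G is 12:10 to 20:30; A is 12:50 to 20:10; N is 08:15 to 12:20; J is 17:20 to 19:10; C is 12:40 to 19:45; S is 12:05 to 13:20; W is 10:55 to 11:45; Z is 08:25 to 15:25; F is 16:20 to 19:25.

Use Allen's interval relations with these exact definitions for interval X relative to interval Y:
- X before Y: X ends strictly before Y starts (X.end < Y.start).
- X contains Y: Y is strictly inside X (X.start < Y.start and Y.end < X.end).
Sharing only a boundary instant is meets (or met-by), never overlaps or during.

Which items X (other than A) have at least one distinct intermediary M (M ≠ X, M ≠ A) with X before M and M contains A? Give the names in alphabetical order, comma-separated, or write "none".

W

Target A = [12:50, 20:10].
Intermediaries M with M contains A: G.
Via G — items with X before G: W.
Union: W.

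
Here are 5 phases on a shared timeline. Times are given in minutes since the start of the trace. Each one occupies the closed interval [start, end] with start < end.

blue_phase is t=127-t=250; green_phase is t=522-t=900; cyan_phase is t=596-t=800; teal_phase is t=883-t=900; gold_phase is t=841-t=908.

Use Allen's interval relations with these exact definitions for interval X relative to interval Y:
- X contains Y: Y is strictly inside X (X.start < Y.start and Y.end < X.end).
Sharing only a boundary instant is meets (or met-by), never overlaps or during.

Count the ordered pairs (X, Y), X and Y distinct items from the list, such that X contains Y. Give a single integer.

2

Checking all 20 ordered pairs for relation 'contains'; matching pairs in alphabetical order:
(gold_phase, teal_phase): gold_phase contains teal_phase ✓
(green_phase, cyan_phase): green_phase contains cyan_phase ✓
Count: 2.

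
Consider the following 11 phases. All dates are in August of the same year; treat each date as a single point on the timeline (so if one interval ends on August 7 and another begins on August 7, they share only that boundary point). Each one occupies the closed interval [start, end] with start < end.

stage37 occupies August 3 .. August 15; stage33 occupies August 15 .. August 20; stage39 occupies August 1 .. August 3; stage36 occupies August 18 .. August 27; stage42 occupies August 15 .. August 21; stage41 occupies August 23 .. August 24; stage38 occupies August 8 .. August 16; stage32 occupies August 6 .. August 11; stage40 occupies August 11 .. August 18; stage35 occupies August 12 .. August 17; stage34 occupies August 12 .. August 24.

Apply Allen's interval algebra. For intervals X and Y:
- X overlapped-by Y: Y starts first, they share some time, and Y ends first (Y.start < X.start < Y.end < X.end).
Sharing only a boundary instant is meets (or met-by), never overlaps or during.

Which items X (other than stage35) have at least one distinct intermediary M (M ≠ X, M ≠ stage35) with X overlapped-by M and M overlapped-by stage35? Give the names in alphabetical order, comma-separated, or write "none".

Target stage35 = [August 12, August 17].
Intermediaries M with M overlapped-by stage35: stage33, stage42.
Via stage33 — items with X overlapped-by stage33: stage36.
Via stage42 — items with X overlapped-by stage42: stage36.
Union: stage36.

stage36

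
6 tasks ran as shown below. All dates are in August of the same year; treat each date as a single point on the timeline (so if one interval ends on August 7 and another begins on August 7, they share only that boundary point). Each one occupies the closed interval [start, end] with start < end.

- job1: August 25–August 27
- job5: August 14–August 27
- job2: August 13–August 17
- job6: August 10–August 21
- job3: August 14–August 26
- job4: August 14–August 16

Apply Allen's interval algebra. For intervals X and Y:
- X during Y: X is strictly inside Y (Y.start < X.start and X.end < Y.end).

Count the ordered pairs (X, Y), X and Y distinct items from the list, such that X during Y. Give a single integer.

3

Checking all 30 ordered pairs for relation 'during'; matching pairs in alphabetical order:
(job2, job6): job2 during job6 ✓
(job4, job2): job4 during job2 ✓
(job4, job6): job4 during job6 ✓
Count: 3.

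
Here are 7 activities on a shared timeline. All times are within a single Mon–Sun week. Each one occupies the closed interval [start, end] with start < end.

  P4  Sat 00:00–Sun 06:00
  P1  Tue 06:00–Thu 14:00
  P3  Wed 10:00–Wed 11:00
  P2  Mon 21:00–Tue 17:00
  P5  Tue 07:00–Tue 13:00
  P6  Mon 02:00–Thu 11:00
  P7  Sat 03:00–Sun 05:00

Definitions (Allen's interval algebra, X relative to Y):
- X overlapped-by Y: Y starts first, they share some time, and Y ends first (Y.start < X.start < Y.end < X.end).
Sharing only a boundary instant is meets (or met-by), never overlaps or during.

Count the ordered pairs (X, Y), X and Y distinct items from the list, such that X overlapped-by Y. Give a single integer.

Checking all 42 ordered pairs for relation 'overlapped-by'; matching pairs in alphabetical order:
(P1, P2): P1 overlapped-by P2 ✓
(P1, P6): P1 overlapped-by P6 ✓
Count: 2.

2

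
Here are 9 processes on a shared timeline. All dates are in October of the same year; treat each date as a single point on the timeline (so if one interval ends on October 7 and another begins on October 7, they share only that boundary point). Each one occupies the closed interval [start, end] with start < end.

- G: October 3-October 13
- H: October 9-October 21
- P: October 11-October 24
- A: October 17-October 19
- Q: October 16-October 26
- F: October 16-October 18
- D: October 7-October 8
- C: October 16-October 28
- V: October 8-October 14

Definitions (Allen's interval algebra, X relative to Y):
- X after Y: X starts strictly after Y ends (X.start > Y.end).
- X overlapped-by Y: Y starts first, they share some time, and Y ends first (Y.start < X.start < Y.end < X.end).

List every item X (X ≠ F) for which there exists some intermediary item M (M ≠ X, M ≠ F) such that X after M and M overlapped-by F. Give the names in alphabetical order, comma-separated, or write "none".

none

Target F = [October 16, October 18].
Intermediaries M with M overlapped-by F: A.
Via A — items with X after A: none.
Union: none.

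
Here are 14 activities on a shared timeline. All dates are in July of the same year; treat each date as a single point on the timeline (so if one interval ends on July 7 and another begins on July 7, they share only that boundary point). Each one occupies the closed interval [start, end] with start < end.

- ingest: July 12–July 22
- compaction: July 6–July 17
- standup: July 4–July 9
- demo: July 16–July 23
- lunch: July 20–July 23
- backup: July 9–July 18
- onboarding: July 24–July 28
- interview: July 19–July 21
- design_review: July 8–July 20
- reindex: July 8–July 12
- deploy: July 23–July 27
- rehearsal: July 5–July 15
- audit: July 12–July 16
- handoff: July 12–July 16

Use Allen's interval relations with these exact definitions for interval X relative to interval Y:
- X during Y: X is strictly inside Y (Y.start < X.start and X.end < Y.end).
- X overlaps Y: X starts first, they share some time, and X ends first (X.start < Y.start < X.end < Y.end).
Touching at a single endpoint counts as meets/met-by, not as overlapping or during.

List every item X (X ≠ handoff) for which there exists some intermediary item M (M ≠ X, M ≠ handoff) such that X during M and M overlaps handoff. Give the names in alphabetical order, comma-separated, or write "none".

Target handoff = [July 12, July 16].
Intermediaries M with M overlaps handoff: rehearsal.
Via rehearsal — items with X during rehearsal: reindex.
Union: reindex.

reindex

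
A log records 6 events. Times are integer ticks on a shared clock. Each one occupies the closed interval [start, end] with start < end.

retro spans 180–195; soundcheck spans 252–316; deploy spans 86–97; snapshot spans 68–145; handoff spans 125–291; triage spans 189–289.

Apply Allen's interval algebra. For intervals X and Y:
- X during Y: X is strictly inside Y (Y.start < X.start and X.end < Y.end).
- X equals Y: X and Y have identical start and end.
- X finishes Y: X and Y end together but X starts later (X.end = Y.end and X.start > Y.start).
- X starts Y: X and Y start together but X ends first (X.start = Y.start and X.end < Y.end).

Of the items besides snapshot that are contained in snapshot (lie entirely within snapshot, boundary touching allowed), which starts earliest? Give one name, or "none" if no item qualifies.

deploy

Target snapshot = [68, 145].
deploy [86, 97] → during → candidate.
handoff [125, 291] → overlapped-by → excluded.
retro [180, 195] → after → excluded.
soundcheck [252, 316] → after → excluded.
triage [189, 289] → after → excluded.
Among candidates, earliest start is 86 → deploy.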